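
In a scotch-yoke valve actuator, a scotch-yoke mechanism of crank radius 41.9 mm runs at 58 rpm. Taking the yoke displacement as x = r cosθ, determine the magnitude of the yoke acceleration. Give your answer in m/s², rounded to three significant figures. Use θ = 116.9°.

0.699

ω = 6.074 rad/s (from 58 rpm).
x = r cosθ ⇒ ẍ = −rω² cosθ (ω constant).
|a| = rω²|cosθ| = 0.0419·(6.074)²·|cos 116.9°| = 0.69933 m/s².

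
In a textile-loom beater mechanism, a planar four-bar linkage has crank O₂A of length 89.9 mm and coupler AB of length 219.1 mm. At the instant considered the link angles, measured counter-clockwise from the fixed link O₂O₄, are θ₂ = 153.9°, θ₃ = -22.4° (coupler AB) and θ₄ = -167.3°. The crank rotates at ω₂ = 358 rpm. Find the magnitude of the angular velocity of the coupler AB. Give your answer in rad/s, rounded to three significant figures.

16.8

ω₂ = 37.49 rad/s (from 358 rpm).
Differentiating the loop-closure r₂e^{iθ₂}+r₃e^{iθ₃}=r₁+r₄e^{iθ₄} gives r₂ω₂e^{iθ₂}+r₃ω₃e^{iθ₃}=r₄ω₄e^{iθ₄}.
Eliminating the other unknown: ω₃ = r₂ω₂ sin(θ₄−θ₂) / [r₃ sin(θ₃−θ₄)].
Numerator sine = +0.62660; denominator sine = +0.57501.
Result = 0.0899·37.49·(+0.62660) / (0.2191·(+0.57501)) = +16.763 rad/s; magnitude 16.763 rad/s.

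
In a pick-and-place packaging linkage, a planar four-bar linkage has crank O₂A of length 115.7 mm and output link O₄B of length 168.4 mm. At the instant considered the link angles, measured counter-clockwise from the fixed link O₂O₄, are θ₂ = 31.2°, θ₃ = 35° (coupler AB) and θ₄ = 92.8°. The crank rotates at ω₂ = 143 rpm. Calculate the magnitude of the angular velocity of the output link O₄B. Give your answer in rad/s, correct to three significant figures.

ω₂ = 14.97 rad/s (from 143 rpm).
Differentiating the loop-closure r₂e^{iθ₂}+r₃e^{iθ₃}=r₁+r₄e^{iθ₄} gives r₂ω₂e^{iθ₂}+r₃ω₃e^{iθ₃}=r₄ω₄e^{iθ₄}.
Eliminating the other unknown: ω₄ = r₂ω₂ sin(θ₂−θ₃) / [r₄ sin(θ₄−θ₃)].
Numerator sine = -0.06627; denominator sine = +0.84619.
Result = 0.1157·14.97·(-0.06627) / (0.1684·(+0.84619)) = -0.8058 rad/s; magnitude 0.8058 rad/s.

0.806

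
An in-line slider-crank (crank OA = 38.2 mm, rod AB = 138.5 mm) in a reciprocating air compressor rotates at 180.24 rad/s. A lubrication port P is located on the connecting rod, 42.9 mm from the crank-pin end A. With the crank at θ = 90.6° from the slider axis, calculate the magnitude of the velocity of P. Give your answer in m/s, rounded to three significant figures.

6.88

ω = 180.2 rad/s.  Crank-pin speed |V_A| = rω = 6.8852 m/s, perpendicular to OA.
Rod angle: sinφ = −(r/L) sinθ ⇒ φ = -16.010°; ω_rod = −rω cosθ/√(L²−r²sin²θ) = +0.54158 rad/s.
V_P = V_A + ω_rod × AP, with AP = 0.0429 m along the rod.
Components: V_Px = −rω sinθ − a·ω_rod·sinφ = -6.8784 m/s;  V_Py = rω cosθ + a·ω_rod·cosφ = -0.049767 m/s.
|V_P| = √(V_Px² + V_Py²) = 6.8786 m/s.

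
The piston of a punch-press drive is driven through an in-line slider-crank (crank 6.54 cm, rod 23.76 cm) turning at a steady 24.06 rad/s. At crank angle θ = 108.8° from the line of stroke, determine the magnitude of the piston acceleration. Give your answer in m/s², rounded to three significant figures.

20.7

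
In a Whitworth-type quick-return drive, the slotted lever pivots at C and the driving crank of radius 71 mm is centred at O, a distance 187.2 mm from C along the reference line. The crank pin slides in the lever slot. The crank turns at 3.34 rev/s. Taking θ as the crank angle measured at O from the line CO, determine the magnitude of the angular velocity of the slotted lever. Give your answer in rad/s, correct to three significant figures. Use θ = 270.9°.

2.72

ω = 20.99 rad/s (from 3.34 rev/s).
Crank pin A relative to C: A = (d + r cosθ, r sinθ); lever angle φ = atan2(r sinθ, d + r cosθ).
Differentiating tanφ: φ̇ = rω(d cosθ + r)/(d² + r² + 2dr cosθ).
d² + r² + 2dr cosθ = |CA|² = 0.0405024 m²;  d cosθ + r = +0.07394 m.
|ω_lever| = |0.071·20.99·+0.07394| / 0.0405024 = 2.7201 rad/s.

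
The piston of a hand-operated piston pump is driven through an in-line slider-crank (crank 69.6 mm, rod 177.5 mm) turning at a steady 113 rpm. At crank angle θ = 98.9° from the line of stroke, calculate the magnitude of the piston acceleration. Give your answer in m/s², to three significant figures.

ω = 2π·113/60 = 11.83 rad/s
x(θ) = r cosθ + √(L² − r² sin²θ); with ω constant, a = ω²·d²x/dθ².
d²x/dθ² = −r cosθ − r²(cos2θ)/√u − r⁴ sin²2θ/(4u^{3/2}),  u = L² − r² sin²θ = 0.026778 m².
Substituting r = 0.0696 m, L = 0.1775 m, θ = 98.9°: d²x/dθ² = +0.038828 m.
a = ω²·d²x/dθ² = (11.83)²·(+0.038828) = +5.437 m/s²;  |a| = 5.437 m/s².

5.44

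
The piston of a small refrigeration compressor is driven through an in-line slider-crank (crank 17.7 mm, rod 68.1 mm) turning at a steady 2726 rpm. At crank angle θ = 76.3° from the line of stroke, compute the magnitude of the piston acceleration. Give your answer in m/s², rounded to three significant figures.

0.891

ω = 2π·2726/60 = 285.5 rad/s
x(θ) = r cosθ + √(L² − r² sin²θ); with ω constant, a = ω²·d²x/dθ².
d²x/dθ² = −r cosθ − r²(cos2θ)/√u − r⁴ sin²2θ/(4u^{3/2}),  u = L² − r² sin²θ = 0.00434189 m².
Substituting r = 0.0177 m, L = 0.0681 m, θ = 76.3°: d²x/dθ² = +1.094e-05 m.
a = ω²·d²x/dθ² = (285.5)²·(+1.094e-05) = +0.89149 m/s²;  |a| = 0.89149 m/s².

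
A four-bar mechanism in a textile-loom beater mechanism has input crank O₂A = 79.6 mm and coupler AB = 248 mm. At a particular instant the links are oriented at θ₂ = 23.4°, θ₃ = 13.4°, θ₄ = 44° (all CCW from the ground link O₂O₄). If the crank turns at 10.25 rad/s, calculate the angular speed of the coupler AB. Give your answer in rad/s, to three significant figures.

ω₂ = 10.25 rad/s
Differentiating the loop-closure r₂e^{iθ₂}+r₃e^{iθ₃}=r₁+r₄e^{iθ₄} gives r₂ω₂e^{iθ₂}+r₃ω₃e^{iθ₃}=r₄ω₄e^{iθ₄}.
Eliminating the other unknown: ω₃ = r₂ω₂ sin(θ₄−θ₂) / [r₃ sin(θ₃−θ₄)].
Numerator sine = +0.35184; denominator sine = -0.50904.
Result = 0.0796·10.25·(+0.35184) / (0.248·(-0.50904)) = -2.2739 rad/s; magnitude 2.2739 rad/s.

2.27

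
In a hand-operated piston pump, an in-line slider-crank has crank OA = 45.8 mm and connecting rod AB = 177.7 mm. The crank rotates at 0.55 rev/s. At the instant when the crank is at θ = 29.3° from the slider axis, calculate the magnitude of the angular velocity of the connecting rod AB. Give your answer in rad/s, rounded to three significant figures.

0.783

ω = 3.456 rad/s (converted from 0.55 rev/s).
The rod makes angle φ with the slider axis where L sinφ = r sinθ; differentiating, L cosφ·φ̇ = r ω cosθ.
L cosφ = √(L² − r² sin²θ) = 0.17628 m.
|ω_rod| = r ω |cosθ| / √(L² − r² sin²θ) = 0.0458·3.456·0.87207/0.17628 = 0.78299 rad/s.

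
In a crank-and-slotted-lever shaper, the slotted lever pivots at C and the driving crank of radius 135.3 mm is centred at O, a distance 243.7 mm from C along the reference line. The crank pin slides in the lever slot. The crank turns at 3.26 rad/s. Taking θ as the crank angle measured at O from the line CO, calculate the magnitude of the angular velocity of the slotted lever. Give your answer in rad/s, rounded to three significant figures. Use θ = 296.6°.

1.01

ω = 3.26 rad/s
Crank pin A relative to C: A = (d + r cosθ, r sinθ); lever angle φ = atan2(r sinθ, d + r cosθ).
Differentiating tanφ: φ̇ = rω(d cosθ + r)/(d² + r² + 2dr cosθ).
d² + r² + 2dr cosθ = |CA|² = 0.107223 m²;  d cosθ + r = +0.24442 m.
|ω_lever| = |0.1353·3.26·+0.24442| / 0.107223 = 1.0055 rad/s.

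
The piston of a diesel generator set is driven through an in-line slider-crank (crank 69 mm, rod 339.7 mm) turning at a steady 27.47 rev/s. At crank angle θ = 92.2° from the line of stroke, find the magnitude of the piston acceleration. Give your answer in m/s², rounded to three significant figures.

504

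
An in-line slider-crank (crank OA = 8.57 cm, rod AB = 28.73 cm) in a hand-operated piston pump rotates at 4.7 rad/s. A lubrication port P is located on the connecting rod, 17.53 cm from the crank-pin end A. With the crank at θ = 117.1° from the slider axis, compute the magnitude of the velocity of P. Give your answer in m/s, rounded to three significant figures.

ω = 4.7 rad/s.  Crank-pin speed |V_A| = rω = 0.40279 m/s, perpendicular to OA.
Rod angle: sinφ = −(r/L) sinθ ⇒ φ = -15.399°; ω_rod = −rω cosθ/√(L²−r²sin²θ) = +0.66245 rad/s.
V_P = V_A + ω_rod × AP, with AP = 0.1753 m along the rod.
Components: V_Px = −rω sinθ − a·ω_rod·sinφ = -0.32773 m/s;  V_Py = rω cosθ + a·ω_rod·cosφ = -0.071531 m/s.
|V_P| = √(V_Px² + V_Py²) = 0.33545 m/s.

0.335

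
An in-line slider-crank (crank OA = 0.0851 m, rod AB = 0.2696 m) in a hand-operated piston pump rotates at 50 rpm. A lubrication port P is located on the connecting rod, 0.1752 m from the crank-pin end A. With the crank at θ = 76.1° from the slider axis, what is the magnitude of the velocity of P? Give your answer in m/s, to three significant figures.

0.456

ω = 5.236 rad/s.  Crank-pin speed |V_A| = rω = 0.44558 m/s, perpendicular to OA.
Rod angle: sinφ = −(r/L) sinθ ⇒ φ = -17.843°; ω_rod = −rω cosθ/√(L²−r²sin²θ) = -0.4171 rad/s.
V_P = V_A + ω_rod × AP, with AP = 0.1752 m along the rod.
Components: V_Px = −rω sinθ − a·ω_rod·sinφ = -0.45493 m/s;  V_Py = rω cosθ + a·ω_rod·cosφ = +0.03748 m/s.
|V_P| = √(V_Px² + V_Py²) = 0.45647 m/s.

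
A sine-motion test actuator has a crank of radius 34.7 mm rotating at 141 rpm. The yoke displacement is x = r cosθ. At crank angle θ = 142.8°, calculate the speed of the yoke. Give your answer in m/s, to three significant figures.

0.310

ω = 14.77 rad/s (from 141 rpm).
x = r cosθ ⇒ ẋ = −rω sinθ.
|v| = rω|sinθ| = 0.0347·14.77·|sin 142.8°| = 0.30977 m/s.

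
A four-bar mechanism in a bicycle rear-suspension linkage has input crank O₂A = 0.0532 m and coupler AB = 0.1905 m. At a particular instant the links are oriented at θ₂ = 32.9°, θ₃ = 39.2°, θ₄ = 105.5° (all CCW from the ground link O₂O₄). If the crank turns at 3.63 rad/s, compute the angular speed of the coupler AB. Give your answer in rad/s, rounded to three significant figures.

ω₂ = 3.63 rad/s
Differentiating the loop-closure r₂e^{iθ₂}+r₃e^{iθ₃}=r₁+r₄e^{iθ₄} gives r₂ω₂e^{iθ₂}+r₃ω₃e^{iθ₃}=r₄ω₄e^{iθ₄}.
Eliminating the other unknown: ω₃ = r₂ω₂ sin(θ₄−θ₂) / [r₃ sin(θ₃−θ₄)].
Numerator sine = +0.95424; denominator sine = -0.91566.
Result = 0.0532·3.63·(+0.95424) / (0.1905·(-0.91566)) = -1.0564 rad/s; magnitude 1.0564 rad/s.

1.06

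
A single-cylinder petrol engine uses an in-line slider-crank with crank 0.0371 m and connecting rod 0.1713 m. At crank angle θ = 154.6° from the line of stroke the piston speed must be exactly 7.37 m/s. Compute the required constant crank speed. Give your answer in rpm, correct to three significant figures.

For an in-line slider-crank, |v_piston| = rω|sinθ|·[1 + r cosθ/√(L² − r² sin²θ)].
With r = 0.0371 m, L = 0.1713 m, θ = 154.6°: the bracketed kinematic factor |dx/dθ| = 0.012787 m.
ω = v/|dx/dθ| = 7.37/0.012787 = 576.38 rad/s.
N = 60ω/(2π) = 5504.1 rpm.

5500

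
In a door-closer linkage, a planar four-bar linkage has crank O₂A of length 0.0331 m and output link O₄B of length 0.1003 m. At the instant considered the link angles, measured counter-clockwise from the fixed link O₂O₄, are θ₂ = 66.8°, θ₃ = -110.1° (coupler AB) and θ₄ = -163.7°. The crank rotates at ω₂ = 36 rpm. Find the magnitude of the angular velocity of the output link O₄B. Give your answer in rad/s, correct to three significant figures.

ω₂ = 3.77 rad/s (from 36 rpm).
Differentiating the loop-closure r₂e^{iθ₂}+r₃e^{iθ₃}=r₁+r₄e^{iθ₄} gives r₂ω₂e^{iθ₂}+r₃ω₃e^{iθ₃}=r₄ω₄e^{iθ₄}.
Eliminating the other unknown: ω₄ = r₂ω₂ sin(θ₂−θ₃) / [r₄ sin(θ₄−θ₃)].
Numerator sine = +0.05408; denominator sine = -0.80489.
Result = 0.0331·3.77·(+0.05408) / (0.1003·(-0.80489)) = -0.083589 rad/s; magnitude 0.083589 rad/s.

0.0836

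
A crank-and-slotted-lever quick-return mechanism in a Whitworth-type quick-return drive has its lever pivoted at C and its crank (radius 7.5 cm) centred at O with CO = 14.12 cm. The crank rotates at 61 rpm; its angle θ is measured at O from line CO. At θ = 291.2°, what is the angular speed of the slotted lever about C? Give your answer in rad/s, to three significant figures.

ω = 6.388 rad/s (from 61 rpm).
Crank pin A relative to C: A = (d + r cosθ, r sinθ); lever angle φ = atan2(r sinθ, d + r cosθ).
Differentiating tanφ: φ̇ = rω(d cosθ + r)/(d² + r² + 2dr cosθ).
d² + r² + 2dr cosθ = |CA|² = 0.0332216 m²;  d cosθ + r = +0.12606 m.
|ω_lever| = |0.075·6.388·+0.12606| / 0.0332216 = 1.8179 rad/s.

1.82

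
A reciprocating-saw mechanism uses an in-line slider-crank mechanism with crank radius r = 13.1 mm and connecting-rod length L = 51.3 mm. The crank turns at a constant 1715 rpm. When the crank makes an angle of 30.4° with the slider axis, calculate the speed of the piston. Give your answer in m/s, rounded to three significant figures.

1.45

ω = 2π·1715/60 = 179.6 rad/s
For an in-line slider-crank, x = r cosθ + √(L² − r² sin²θ), so v = −rω sinθ·[1 + r cosθ/√(L² − r² sin²θ)].
With r = 0.0131 m, L = 0.0513 m, θ = 30.4°: √(L² − r² sin²θ) = 0.05087 m.
v = −0.0131·179.6·0.50603·[1 + 0.0131·0.86251/0.05087] = -1.455 m/s.
|v| = 1.455 m/s.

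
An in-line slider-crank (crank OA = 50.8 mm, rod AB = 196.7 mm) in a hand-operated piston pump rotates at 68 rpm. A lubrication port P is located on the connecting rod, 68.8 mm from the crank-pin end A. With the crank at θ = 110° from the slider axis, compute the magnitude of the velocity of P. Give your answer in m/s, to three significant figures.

0.339

ω = 7.121 rad/s.  Crank-pin speed |V_A| = rω = 0.36174 m/s, perpendicular to OA.
Rod angle: sinφ = −(r/L) sinθ ⇒ φ = -14.045°; ω_rod = −rω cosθ/√(L²−r²sin²θ) = +0.64838 rad/s.
V_P = V_A + ω_rod × AP, with AP = 0.0688 m along the rod.
Components: V_Px = −rω sinθ − a·ω_rod·sinφ = -0.3291 m/s;  V_Py = rω cosθ + a·ω_rod·cosφ = -0.080449 m/s.
|V_P| = √(V_Px² + V_Py²) = 0.33879 m/s.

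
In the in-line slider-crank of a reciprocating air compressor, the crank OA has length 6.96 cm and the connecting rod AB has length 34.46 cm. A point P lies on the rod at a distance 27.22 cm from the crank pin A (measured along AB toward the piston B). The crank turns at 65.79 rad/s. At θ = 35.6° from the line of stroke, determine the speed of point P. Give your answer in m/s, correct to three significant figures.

3.11

ω = 65.79 rad/s.  Crank-pin speed |V_A| = rω = 4.579 m/s, perpendicular to OA.
Rod angle: sinφ = −(r/L) sinθ ⇒ φ = -6.752°; ω_rod = −rω cosθ/√(L²−r²sin²θ) = -10.88 rad/s.
V_P = V_A + ω_rod × AP, with AP = 0.2722 m along the rod.
Components: V_Px = −rω sinθ − a·ω_rod·sinφ = -3.0137 m/s;  V_Py = rω cosθ + a·ω_rod·cosφ = +0.78223 m/s.
|V_P| = √(V_Px² + V_Py²) = 3.1136 m/s.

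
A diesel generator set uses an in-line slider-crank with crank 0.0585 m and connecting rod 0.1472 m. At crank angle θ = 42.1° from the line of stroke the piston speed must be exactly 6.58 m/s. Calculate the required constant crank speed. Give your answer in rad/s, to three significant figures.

For an in-line slider-crank, |v_piston| = rω|sinθ|·[1 + r cosθ/√(L² − r² sin²θ)].
With r = 0.0585 m, L = 0.1472 m, θ = 42.1°: the bracketed kinematic factor |dx/dθ| = 0.051219 m.
ω = v/|dx/dθ| = 6.58/0.051219 = 128.47 rad/s.

128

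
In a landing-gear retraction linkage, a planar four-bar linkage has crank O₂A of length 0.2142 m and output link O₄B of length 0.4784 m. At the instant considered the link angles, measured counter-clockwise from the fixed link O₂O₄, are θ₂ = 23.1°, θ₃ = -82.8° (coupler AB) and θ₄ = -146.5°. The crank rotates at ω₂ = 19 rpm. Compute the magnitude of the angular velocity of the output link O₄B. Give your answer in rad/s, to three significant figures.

ω₂ = 1.99 rad/s (from 19 rpm).
Differentiating the loop-closure r₂e^{iθ₂}+r₃e^{iθ₃}=r₁+r₄e^{iθ₄} gives r₂ω₂e^{iθ₂}+r₃ω₃e^{iθ₃}=r₄ω₄e^{iθ₄}.
Eliminating the other unknown: ω₄ = r₂ω₂ sin(θ₂−θ₃) / [r₄ sin(θ₄−θ₃)].
Numerator sine = +0.96174; denominator sine = -0.89649.
Result = 0.2142·1.99·(+0.96174) / (0.4784·(-0.89649)) = -0.95571 rad/s; magnitude 0.95571 rad/s.

0.956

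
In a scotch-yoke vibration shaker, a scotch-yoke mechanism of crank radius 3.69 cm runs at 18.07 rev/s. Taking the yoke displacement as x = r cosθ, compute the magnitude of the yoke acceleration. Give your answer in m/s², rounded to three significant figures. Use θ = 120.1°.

ω = 113.5 rad/s (from 18.07 rev/s).
x = r cosθ ⇒ ẍ = −rω² cosθ (ω constant).
|a| = rω²|cosθ| = 0.0369·(113.5)²·|cos 120.1°| = 238.55 m/s².

239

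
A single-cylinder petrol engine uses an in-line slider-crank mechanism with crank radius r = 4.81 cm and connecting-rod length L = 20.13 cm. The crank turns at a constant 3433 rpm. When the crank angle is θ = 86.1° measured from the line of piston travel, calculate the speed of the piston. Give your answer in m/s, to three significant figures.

ω = 2π·3433/60 = 359.5 rad/s
For an in-line slider-crank, x = r cosθ + √(L² − r² sin²θ), so v = −rω sinθ·[1 + r cosθ/√(L² − r² sin²θ)].
With r = 0.0481 m, L = 0.2013 m, θ = 86.1°: √(L² − r² sin²θ) = 0.1955 m.
v = −0.0481·359.5·0.99768·[1 + 0.0481·0.06802/0.1955] = -17.541 m/s.
|v| = 17.541 m/s.

17.5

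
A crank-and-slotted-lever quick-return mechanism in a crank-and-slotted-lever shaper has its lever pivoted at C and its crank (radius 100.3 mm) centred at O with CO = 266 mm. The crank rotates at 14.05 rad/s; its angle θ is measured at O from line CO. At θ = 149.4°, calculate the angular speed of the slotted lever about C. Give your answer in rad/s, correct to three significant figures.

5.20

ω = 14.05 rad/s
Crank pin A relative to C: A = (d + r cosθ, r sinθ); lever angle φ = atan2(r sinθ, d + r cosθ).
Differentiating tanφ: φ̇ = rω(d cosθ + r)/(d² + r² + 2dr cosθ).
d² + r² + 2dr cosθ = |CA|² = 0.0348872 m²;  d cosθ + r = -0.12866 m.
|ω_lever| = |0.1003·14.05·-0.12866| / 0.0348872 = 5.1969 rad/s.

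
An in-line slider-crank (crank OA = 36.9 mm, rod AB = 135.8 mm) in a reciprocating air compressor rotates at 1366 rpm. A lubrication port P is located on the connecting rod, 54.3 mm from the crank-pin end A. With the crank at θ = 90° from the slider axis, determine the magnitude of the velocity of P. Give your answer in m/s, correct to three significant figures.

5.28

ω = 143 rad/s.  Crank-pin speed |V_A| = rω = 5.2784 m/s, perpendicular to OA.
Rod angle: sinφ = −(r/L) sinθ ⇒ φ = -15.767°; ω_rod = −rω cosθ/√(L²−r²sin²θ) = -2.4731e-15 rad/s.
V_P = V_A + ω_rod × AP, with AP = 0.0543 m along the rod.
Components: V_Px = −rω sinθ − a·ω_rod·sinφ = -5.2784 m/s;  V_Py = rω cosθ + a·ω_rod·cosφ = +1.9397e-16 m/s.
|V_P| = √(V_Px² + V_Py²) = 5.2784 m/s.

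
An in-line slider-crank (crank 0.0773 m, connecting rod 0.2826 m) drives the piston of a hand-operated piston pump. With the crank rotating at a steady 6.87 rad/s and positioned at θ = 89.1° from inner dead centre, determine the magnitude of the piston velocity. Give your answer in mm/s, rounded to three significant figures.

ω = 6.87 rad/s
For an in-line slider-crank, x = r cosθ + √(L² − r² sin²θ), so v = −rω sinθ·[1 + r cosθ/√(L² − r² sin²θ)].
With r = 0.0773 m, L = 0.2826 m, θ = 89.1°: √(L² − r² sin²θ) = 0.27183 m.
v = −0.0773·6.87·0.99988·[1 + 0.0773·0.01571/0.27183] = -0.53336 m/s.
|v| = 0.53336 m/s = 533.36 mm/s.

533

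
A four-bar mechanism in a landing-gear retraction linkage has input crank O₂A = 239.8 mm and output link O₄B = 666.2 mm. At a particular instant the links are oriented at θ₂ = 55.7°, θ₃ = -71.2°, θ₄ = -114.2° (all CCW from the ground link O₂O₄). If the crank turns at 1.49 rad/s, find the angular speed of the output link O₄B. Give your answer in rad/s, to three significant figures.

0.629

ω₂ = 1.49 rad/s
Differentiating the loop-closure r₂e^{iθ₂}+r₃e^{iθ₃}=r₁+r₄e^{iθ₄} gives r₂ω₂e^{iθ₂}+r₃ω₃e^{iθ₃}=r₄ω₄e^{iθ₄}.
Eliminating the other unknown: ω₄ = r₂ω₂ sin(θ₂−θ₃) / [r₄ sin(θ₄−θ₃)].
Numerator sine = +0.79968; denominator sine = -0.68200.
Result = 0.2398·1.49·(+0.79968) / (0.6662·(-0.68200)) = -0.62888 rad/s; magnitude 0.62888 rad/s.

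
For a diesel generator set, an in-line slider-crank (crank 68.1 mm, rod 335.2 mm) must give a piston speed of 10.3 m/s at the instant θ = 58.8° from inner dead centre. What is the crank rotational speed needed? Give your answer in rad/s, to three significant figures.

160

For an in-line slider-crank, |v_piston| = rω|sinθ|·[1 + r cosθ/√(L² − r² sin²θ)].
With r = 0.0681 m, L = 0.3352 m, θ = 58.8°: the bracketed kinematic factor |dx/dθ| = 0.064475 m.
ω = v/|dx/dθ| = 10.3/0.064475 = 159.75 rad/s.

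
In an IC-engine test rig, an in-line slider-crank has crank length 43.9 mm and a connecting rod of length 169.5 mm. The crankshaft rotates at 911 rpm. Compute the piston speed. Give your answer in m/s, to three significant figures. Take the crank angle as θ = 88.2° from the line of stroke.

ω = 2π·911/60 = 95.4 rad/s
For an in-line slider-crank, x = r cosθ + √(L² − r² sin²θ), so v = −rω sinθ·[1 + r cosθ/√(L² − r² sin²θ)].
With r = 0.0439 m, L = 0.1695 m, θ = 88.2°: √(L² − r² sin²θ) = 0.16372 m.
v = −0.0439·95.4·0.99951·[1 + 0.0439·0.03141/0.16372] = -4.2212 m/s.
|v| = 4.2212 m/s.

4.22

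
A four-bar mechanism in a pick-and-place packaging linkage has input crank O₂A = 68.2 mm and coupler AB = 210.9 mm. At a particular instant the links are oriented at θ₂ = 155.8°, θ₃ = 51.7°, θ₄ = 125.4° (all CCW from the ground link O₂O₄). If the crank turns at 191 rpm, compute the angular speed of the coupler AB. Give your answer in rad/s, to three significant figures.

3.41

ω₂ = 20 rad/s (from 191 rpm).
Differentiating the loop-closure r₂e^{iθ₂}+r₃e^{iθ₃}=r₁+r₄e^{iθ₄} gives r₂ω₂e^{iθ₂}+r₃ω₃e^{iθ₃}=r₄ω₄e^{iθ₄}.
Eliminating the other unknown: ω₃ = r₂ω₂ sin(θ₄−θ₂) / [r₃ sin(θ₃−θ₄)].
Numerator sine = -0.50603; denominator sine = -0.95981.
Result = 0.0682·20·(-0.50603) / (0.2109·(-0.95981)) = +3.4101 rad/s; magnitude 3.4101 rad/s.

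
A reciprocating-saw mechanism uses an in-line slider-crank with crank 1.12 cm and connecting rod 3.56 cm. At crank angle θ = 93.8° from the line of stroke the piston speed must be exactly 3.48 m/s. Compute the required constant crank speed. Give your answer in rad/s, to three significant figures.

318

For an in-line slider-crank, |v_piston| = rω|sinθ|·[1 + r cosθ/√(L² − r² sin²θ)].
With r = 0.0112 m, L = 0.0356 m, θ = 93.8°: the bracketed kinematic factor |dx/dθ| = 0.01093 m.
ω = v/|dx/dθ| = 3.48/0.01093 = 318.39 rad/s.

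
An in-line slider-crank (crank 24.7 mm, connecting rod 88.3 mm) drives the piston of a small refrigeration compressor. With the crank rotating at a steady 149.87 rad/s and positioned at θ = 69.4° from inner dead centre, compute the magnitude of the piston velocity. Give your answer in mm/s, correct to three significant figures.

3820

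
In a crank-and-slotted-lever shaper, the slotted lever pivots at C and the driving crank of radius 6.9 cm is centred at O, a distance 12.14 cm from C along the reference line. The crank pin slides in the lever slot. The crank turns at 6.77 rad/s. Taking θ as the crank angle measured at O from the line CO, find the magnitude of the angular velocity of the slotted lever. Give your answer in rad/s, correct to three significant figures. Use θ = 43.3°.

ω = 6.77 rad/s
Crank pin A relative to C: A = (d + r cosθ, r sinθ); lever angle φ = atan2(r sinθ, d + r cosθ).
Differentiating tanφ: φ̇ = rω(d cosθ + r)/(d² + r² + 2dr cosθ).
d² + r² + 2dr cosθ = |CA|² = 0.0316915 m²;  d cosθ + r = +0.15735 m.
|ω_lever| = |0.069·6.77·+0.15735| / 0.0316915 = 2.3194 rad/s.

2.32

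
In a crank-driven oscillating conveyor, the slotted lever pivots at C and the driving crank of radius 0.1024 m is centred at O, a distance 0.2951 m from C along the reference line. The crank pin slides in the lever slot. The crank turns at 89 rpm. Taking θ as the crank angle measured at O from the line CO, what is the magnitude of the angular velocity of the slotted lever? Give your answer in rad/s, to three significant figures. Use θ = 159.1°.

ω = 9.32 rad/s (from 89 rpm).
Crank pin A relative to C: A = (d + r cosθ, r sinθ); lever angle φ = atan2(r sinθ, d + r cosθ).
Differentiating tanφ: φ̇ = rω(d cosθ + r)/(d² + r² + 2dr cosθ).
d² + r² + 2dr cosθ = |CA|² = 0.0411097 m²;  d cosθ + r = -0.17328 m.
|ω_lever| = |0.1024·9.32·-0.17328| / 0.0411097 = 4.0228 rad/s.

4.02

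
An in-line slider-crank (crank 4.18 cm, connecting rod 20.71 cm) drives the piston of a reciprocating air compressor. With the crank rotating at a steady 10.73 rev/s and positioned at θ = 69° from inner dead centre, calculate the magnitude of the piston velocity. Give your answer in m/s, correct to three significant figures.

2.82

ω = 2π·10.7 = 67.42 rad/s
For an in-line slider-crank, x = r cosθ + √(L² − r² sin²θ), so v = −rω sinθ·[1 + r cosθ/√(L² − r² sin²θ)].
With r = 0.0418 m, L = 0.2071 m, θ = 69°: √(L² − r² sin²θ) = 0.20339 m.
v = −0.0418·67.42·0.93358·[1 + 0.0418·0.35837/0.20339] = -2.8247 m/s.
|v| = 2.8247 m/s.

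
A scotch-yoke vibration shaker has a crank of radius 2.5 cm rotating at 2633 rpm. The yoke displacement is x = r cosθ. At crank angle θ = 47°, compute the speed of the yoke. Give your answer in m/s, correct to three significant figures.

ω = 275.7 rad/s (from 2633 rpm).
x = r cosθ ⇒ ẋ = −rω sinθ.
|v| = rω|sinθ| = 0.025·275.7·|sin 47°| = 5.0414 m/s.

5.04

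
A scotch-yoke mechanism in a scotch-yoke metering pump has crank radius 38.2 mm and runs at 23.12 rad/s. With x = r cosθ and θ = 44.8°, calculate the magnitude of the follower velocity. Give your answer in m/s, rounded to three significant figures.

ω = 23.12 rad/s
x = r cosθ ⇒ ẋ = −rω sinθ.
|v| = rω|sinθ| = 0.0382·23.12·|sin 44.8°| = 0.62232 m/s.

0.622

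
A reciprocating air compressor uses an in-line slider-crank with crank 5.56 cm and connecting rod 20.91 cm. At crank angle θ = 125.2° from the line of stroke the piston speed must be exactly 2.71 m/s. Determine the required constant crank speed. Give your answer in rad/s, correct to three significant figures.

70.8

For an in-line slider-crank, |v_piston| = rω|sinθ|·[1 + r cosθ/√(L² − r² sin²θ)].
With r = 0.0556 m, L = 0.2091 m, θ = 125.2°: the bracketed kinematic factor |dx/dθ| = 0.038299 m.
ω = v/|dx/dθ| = 2.71/0.038299 = 70.759 rad/s.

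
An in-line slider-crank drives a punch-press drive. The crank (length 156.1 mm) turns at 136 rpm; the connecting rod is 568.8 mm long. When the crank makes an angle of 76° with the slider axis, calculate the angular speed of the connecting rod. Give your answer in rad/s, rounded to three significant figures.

0.981

ω = 14.24 rad/s (converted from 136 rpm).
The rod makes angle φ with the slider axis where L sinφ = r sinθ; differentiating, L cosφ·φ̇ = r ω cosθ.
L cosφ = √(L² − r² sin²θ) = 0.54826 m.
|ω_rod| = r ω |cosθ| / √(L² − r² sin²θ) = 0.1561·14.24·0.24192/0.54826 = 0.98097 rad/s.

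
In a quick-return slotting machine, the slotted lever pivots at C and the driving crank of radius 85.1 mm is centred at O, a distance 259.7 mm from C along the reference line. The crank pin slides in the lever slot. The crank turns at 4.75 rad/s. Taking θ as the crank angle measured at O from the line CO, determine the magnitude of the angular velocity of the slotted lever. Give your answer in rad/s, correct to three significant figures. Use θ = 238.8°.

ω = 4.75 rad/s
Crank pin A relative to C: A = (d + r cosθ, r sinθ); lever angle φ = atan2(r sinθ, d + r cosθ).
Differentiating tanφ: φ̇ = rω(d cosθ + r)/(d² + r² + 2dr cosθ).
d² + r² + 2dr cosθ = |CA|² = 0.0517888 m²;  d cosθ + r = -0.049432 m.
|ω_lever| = |0.0851·4.75·-0.049432| / 0.0517888 = 0.38583 rad/s.

0.386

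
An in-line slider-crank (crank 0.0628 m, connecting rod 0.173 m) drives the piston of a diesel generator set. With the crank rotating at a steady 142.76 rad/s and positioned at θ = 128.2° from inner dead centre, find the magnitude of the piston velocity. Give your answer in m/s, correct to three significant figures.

5.40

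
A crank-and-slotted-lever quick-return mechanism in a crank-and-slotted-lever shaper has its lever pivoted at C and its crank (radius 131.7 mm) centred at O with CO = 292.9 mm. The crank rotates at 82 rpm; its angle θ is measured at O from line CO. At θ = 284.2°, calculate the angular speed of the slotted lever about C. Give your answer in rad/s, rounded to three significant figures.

1.89

ω = 8.587 rad/s (from 82 rpm).
Crank pin A relative to C: A = (d + r cosθ, r sinθ); lever angle φ = atan2(r sinθ, d + r cosθ).
Differentiating tanφ: φ̇ = rω(d cosθ + r)/(d² + r² + 2dr cosθ).
d² + r² + 2dr cosθ = |CA|² = 0.122061 m²;  d cosθ + r = +0.20355 m.
|ω_lever| = |0.1317·8.587·+0.20355| / 0.122061 = 1.8859 rad/s.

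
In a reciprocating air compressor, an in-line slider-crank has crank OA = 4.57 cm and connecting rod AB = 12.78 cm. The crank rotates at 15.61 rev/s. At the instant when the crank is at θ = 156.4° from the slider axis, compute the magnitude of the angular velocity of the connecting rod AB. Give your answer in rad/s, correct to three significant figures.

32.5

ω = 98.08 rad/s (converted from 15.61 rev/s).
The rod makes angle φ with the slider axis where L sinφ = r sinθ; differentiating, L cosφ·φ̇ = r ω cosθ.
L cosφ = √(L² − r² sin²θ) = 0.12648 m.
|ω_rod| = r ω |cosθ| / √(L² − r² sin²θ) = 0.0457·98.08·0.91636/0.12648 = 32.474 rad/s.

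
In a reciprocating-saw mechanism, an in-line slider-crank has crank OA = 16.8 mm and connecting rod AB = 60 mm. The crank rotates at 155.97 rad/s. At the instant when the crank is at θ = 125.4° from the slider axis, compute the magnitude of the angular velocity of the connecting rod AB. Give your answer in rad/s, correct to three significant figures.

ω = 156 rad/s
The rod makes angle φ with the slider axis where L sinφ = r sinθ; differentiating, L cosφ·φ̇ = r ω cosθ.
L cosφ = √(L² − r² sin²θ) = 0.058416 m.
|ω_rod| = r ω |cosθ| / √(L² − r² sin²θ) = 0.0168·156·0.57928/0.058416 = 25.984 rad/s.

26.0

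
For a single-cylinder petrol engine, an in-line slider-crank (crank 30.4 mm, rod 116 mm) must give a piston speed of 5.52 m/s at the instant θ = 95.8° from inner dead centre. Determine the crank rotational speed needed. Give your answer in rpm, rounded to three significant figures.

1790

For an in-line slider-crank, |v_piston| = rω|sinθ|·[1 + r cosθ/√(L² − r² sin²θ)].
With r = 0.0304 m, L = 0.116 m, θ = 95.8°: the bracketed kinematic factor |dx/dθ| = 0.029415 m.
ω = v/|dx/dθ| = 5.52/0.029415 = 187.66 rad/s.
N = 60ω/(2π) = 1792 rpm.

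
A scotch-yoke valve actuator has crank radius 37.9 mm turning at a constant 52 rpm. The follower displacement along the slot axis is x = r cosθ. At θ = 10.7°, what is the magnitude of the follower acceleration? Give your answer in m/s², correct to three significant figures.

ω = 5.445 rad/s (from 52 rpm).
x = r cosθ ⇒ ẍ = −rω² cosθ (ω constant).
|a| = rω²|cosθ| = 0.0379·(5.445)²·|cos 10.7°| = 1.1043 m/s².

1.10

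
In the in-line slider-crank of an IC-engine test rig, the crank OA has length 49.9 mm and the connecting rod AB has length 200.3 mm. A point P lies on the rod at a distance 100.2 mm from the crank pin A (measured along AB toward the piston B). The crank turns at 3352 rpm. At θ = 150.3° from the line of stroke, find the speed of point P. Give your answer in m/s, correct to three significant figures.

ω = 351 rad/s.  Crank-pin speed |V_A| = rω = 17.516 m/s, perpendicular to OA.
Rod angle: sinφ = −(r/L) sinθ ⇒ φ = -7.090°; ω_rod = −rω cosθ/√(L²−r²sin²θ) = +76.546 rad/s.
V_P = V_A + ω_rod × AP, with AP = 0.1002 m along the rod.
Components: V_Px = −rω sinθ − a·ω_rod·sinφ = -7.7317 m/s;  V_Py = rω cosθ + a·ω_rod·cosφ = -7.6036 m/s.
|V_P| = √(V_Px² + V_Py²) = 10.844 m/s.

10.8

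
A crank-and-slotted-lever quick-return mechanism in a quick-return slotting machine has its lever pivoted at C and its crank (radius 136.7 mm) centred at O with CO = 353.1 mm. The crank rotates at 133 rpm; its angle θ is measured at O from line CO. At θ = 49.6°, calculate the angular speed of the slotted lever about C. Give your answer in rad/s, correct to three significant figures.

3.38

ω = 13.93 rad/s (from 133 rpm).
Crank pin A relative to C: A = (d + r cosθ, r sinθ); lever angle φ = atan2(r sinθ, d + r cosθ).
Differentiating tanφ: φ̇ = rω(d cosθ + r)/(d² + r² + 2dr cosθ).
d² + r² + 2dr cosθ = |CA|² = 0.205934 m²;  d cosθ + r = +0.36555 m.
|ω_lever| = |0.1367·13.93·+0.36555| / 0.205934 = 3.3796 rad/s.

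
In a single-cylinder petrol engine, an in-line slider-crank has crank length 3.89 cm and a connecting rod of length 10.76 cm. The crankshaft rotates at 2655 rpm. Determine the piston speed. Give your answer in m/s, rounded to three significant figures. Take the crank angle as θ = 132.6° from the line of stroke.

5.94

ω = 2π·2655/60 = 278 rad/s
For an in-line slider-crank, x = r cosθ + √(L² − r² sin²θ), so v = −rω sinθ·[1 + r cosθ/√(L² − r² sin²θ)].
With r = 0.0389 m, L = 0.1076 m, θ = 132.6°: √(L² − r² sin²θ) = 0.10372 m.
v = −0.0389·278·0.73610·[1 + 0.0389·-0.67688/0.10372] = -5.9402 m/s.
|v| = 5.9402 m/s.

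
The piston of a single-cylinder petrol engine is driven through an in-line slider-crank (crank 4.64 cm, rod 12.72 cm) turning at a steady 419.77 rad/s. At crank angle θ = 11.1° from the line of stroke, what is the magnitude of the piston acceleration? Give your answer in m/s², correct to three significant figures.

ω = 419.8 rad/s
x(θ) = r cosθ + √(L² − r² sin²θ); with ω constant, a = ω²·d²x/dθ².
d²x/dθ² = −r cosθ − r²(cos2θ)/√u − r⁴ sin²2θ/(4u^{3/2}),  u = L² − r² sin²θ = 0.0161 m².
Substituting r = 0.0464 m, L = 0.1272 m, θ = 11.1°: d²x/dθ² = -0.061323 m.
a = ω²·d²x/dθ² = (419.8)²·(-0.061323) = -10806 m/s²;  |a| = 10806 m/s².

10800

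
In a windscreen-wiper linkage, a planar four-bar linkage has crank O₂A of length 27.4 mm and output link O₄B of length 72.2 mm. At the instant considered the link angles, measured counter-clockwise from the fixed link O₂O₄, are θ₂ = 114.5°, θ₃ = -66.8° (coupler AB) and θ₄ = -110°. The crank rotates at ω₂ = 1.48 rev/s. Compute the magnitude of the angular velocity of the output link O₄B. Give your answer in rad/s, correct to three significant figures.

ω₂ = 9.299 rad/s (from 1.48 rev/s).
Differentiating the loop-closure r₂e^{iθ₂}+r₃e^{iθ₃}=r₁+r₄e^{iθ₄} gives r₂ω₂e^{iθ₂}+r₃ω₃e^{iθ₃}=r₄ω₄e^{iθ₄}.
Eliminating the other unknown: ω₄ = r₂ω₂ sin(θ₂−θ₃) / [r₄ sin(θ₄−θ₃)].
Numerator sine = -0.02269; denominator sine = -0.68455.
Result = 0.0274·9.299·(-0.02269) / (0.0722·(-0.68455)) = +0.11696 rad/s; magnitude 0.11696 rad/s.

0.117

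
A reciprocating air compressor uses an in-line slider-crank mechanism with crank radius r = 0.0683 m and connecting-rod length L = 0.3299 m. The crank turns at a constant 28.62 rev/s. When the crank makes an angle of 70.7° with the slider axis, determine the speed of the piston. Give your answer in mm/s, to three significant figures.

12400

ω = 2π·28.6 = 179.8 rad/s
For an in-line slider-crank, x = r cosθ + √(L² − r² sin²θ), so v = −rω sinθ·[1 + r cosθ/√(L² − r² sin²θ)].
With r = 0.0683 m, L = 0.3299 m, θ = 70.7°: √(L² − r² sin²θ) = 0.32354 m.
v = −0.0683·179.8·0.94380·[1 + 0.0683·0.33051/0.32354] = -12.401 m/s.
|v| = 12.401 m/s = 12401 mm/s.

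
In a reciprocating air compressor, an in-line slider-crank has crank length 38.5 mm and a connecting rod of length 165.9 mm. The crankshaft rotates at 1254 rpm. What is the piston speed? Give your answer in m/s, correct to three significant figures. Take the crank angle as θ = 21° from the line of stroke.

2.21

ω = 2π·1254/60 = 131.3 rad/s
For an in-line slider-crank, x = r cosθ + √(L² − r² sin²θ), so v = −rω sinθ·[1 + r cosθ/√(L² − r² sin²θ)].
With r = 0.0385 m, L = 0.1659 m, θ = 21°: √(L² − r² sin²θ) = 0.16533 m.
v = −0.0385·131.3·0.35837·[1 + 0.0385·0.93358/0.16533] = -2.2057 m/s.
|v| = 2.2057 m/s.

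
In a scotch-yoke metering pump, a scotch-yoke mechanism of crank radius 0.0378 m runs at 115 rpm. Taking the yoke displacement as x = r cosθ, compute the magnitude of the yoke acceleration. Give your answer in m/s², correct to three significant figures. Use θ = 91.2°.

ω = 12.04 rad/s (from 115 rpm).
x = r cosθ ⇒ ẍ = −rω² cosθ (ω constant).
|a| = rω²|cosθ| = 0.0378·(12.04)²·|cos 91.2°| = 0.11481 m/s².

0.115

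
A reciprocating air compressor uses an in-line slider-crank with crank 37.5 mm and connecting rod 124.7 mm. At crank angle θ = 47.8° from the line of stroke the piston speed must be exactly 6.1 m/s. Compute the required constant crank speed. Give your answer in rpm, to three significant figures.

For an in-line slider-crank, |v_piston| = rω|sinθ|·[1 + r cosθ/√(L² − r² sin²θ)].
With r = 0.0375 m, L = 0.1247 m, θ = 47.8°: the bracketed kinematic factor |dx/dθ| = 0.033536 m.
ω = v/|dx/dθ| = 6.1/0.033536 = 181.89 rad/s.
N = 60ω/(2π) = 1736.9 rpm.

1740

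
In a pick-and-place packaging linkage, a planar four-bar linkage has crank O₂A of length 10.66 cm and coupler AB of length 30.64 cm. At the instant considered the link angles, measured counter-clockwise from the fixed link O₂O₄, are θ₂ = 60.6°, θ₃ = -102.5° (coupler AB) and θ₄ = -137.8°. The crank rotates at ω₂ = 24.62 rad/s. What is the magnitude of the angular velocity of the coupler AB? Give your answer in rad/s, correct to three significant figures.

ω₂ = 24.62 rad/s
Differentiating the loop-closure r₂e^{iθ₂}+r₃e^{iθ₃}=r₁+r₄e^{iθ₄} gives r₂ω₂e^{iθ₂}+r₃ω₃e^{iθ₃}=r₄ω₄e^{iθ₄}.
Eliminating the other unknown: ω₃ = r₂ω₂ sin(θ₄−θ₂) / [r₃ sin(θ₃−θ₄)].
Numerator sine = +0.31565; denominator sine = +0.57786.
Result = 0.1066·24.62·(+0.31565) / (0.3064·(+0.57786)) = +4.6789 rad/s; magnitude 4.6789 rad/s.

4.68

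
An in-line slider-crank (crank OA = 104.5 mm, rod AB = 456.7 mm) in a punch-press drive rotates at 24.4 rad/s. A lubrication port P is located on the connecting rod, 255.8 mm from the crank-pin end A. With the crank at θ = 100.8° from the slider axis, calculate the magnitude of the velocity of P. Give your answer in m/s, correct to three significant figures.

2.45

ω = 24.4 rad/s.  Crank-pin speed |V_A| = rω = 2.5498 m/s, perpendicular to OA.
Rod angle: sinφ = −(r/L) sinθ ⇒ φ = -12.989°; ω_rod = −rω cosθ/√(L²−r²sin²θ) = +1.0736 rad/s.
V_P = V_A + ω_rod × AP, with AP = 0.2558 m along the rod.
Components: V_Px = −rω sinθ − a·ω_rod·sinφ = -2.4429 m/s;  V_Py = rω cosθ + a·ω_rod·cosφ = -0.21018 m/s.
|V_P| = √(V_Px² + V_Py²) = 2.4519 m/s.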